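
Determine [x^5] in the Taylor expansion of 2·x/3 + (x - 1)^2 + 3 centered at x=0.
Expand to order 5: 2·x/3 + (x - 1)^2 + 3 = x^2 - 4·x/3 + 4 + O(x^6).
The coefficient of x^5 is 0.

Final answer: 0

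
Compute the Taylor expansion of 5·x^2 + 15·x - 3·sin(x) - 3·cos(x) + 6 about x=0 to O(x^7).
x^6/240 - x^5/40 - x^4/8 + x^3/2 + 13·x^2/2 + 12·x + 3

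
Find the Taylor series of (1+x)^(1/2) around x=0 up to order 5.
7·x^5/256 - 5·x^4/128 + x^3/16 - x^2/8 + x/2 + 1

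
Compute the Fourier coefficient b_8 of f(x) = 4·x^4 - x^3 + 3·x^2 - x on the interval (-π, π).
b_8 = (1/π) ∫_{-π}^{π} f(x)·sin(8x) dx.
Evaluate the integral (use parity and integration by parts as needed): b_8 = 29/128 + π^2/4.

Final answer: 29/128 + π^2/4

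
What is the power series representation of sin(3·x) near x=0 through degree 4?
-9·x^3/2 + 3·x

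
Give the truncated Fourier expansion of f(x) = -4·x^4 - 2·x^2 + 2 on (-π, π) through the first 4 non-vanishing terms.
(-184 + 32·π^2)·cos(x) + (10 - 8·π^2)·cos(2·x) + (-40/27 + 32·π^2/9)·cos(3·x) - 4·π^4/5 - 2·π^2/3 + 2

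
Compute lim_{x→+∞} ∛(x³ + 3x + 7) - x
This is an ∞ − ∞ indeterminate form.
Multiply by (A² + AB + B²)/(A² + AB + B²) where A = ∛(x³+3x + 7), B = x to use A³ − B³ = (A−B)(A²+AB+B²); the x³ terms cancel, leaving (3x + 7)/(A²+AB+B²) with denominator ~ 3x², so the limit is 0.
Limit = 0.

Final answer: 0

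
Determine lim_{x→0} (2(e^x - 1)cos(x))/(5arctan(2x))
Both numerator and denominator → 0 as x → 0; this is a 0/0 indeterminate form.
Expand each to leading order near x = 0: numerator ~ 2·x, denominator ~ 10·x.
The limit of the ratio is 1/5.

Final answer: 1/5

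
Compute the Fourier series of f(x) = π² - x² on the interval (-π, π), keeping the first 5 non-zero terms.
4·cos(x) - cos(2·x) + 4·cos(3·x)/9 - cos(4·x)/4 + 2·π^2/3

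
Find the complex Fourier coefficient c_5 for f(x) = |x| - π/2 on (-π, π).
Compute the real Fourier coefficients first: a_5 = -4/(25·π), b_5 = 0.
Then c_5 = (a_5 − i·b_5)/2 = -2/(25·π).

Final answer: -2/(25·π)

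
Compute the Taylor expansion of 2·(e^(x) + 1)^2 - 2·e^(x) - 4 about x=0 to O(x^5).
17·x^4/12 + 3·x^3 + 5·x^2 + 6·x + 2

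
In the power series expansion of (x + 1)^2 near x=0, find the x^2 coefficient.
Expand to order 2: (x + 1)^2 = x^2 + 2·x + 1 + O(x^3).
The coefficient of x^2 is 1.

Final answer: 1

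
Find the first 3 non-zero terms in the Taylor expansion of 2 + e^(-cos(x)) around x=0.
x^4·e^(-1)/12 + x^2·e^(-1)/2 + e^(-1) + 2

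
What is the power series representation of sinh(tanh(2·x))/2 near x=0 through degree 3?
-2·x^3/3 + x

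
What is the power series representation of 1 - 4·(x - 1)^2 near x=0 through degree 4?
-4·x^2 + 8·x - 3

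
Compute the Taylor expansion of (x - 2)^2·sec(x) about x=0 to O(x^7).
197·x^6/360 - 5·x^5/6 + 4·x^4/3 - 2·x^3 + 3·x^2 - 4·x + 4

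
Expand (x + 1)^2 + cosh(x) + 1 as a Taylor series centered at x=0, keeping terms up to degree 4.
x^4/24 + 3·x^2/2 + 2·x + 3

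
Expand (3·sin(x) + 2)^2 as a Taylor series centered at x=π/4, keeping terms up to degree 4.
6·√(2) + 17/2 + (6·√(2) + 9)·(x - π/4) + (-51·√(2)/(8 + 6·√(2)) - 36/(4 + 3·√(2)) + 54·√(2)/(12·√(2) + 17) + 153/(24·√(2) + 34))·(x - π/4)^2 + (-153/(24·√(2) + 34) - 54·√(2)/(12·√(2) + 17) - 17·√(2)/(8 + 6·√(2)) - 12/(4 + 3·√(2)))·(x - π/4)^3 + (-51/(96·√(2) + 136) - 18·√(2)/(48·√(2) + 68) + 12/(16 + 12·√(2)) + 17·√(2)/(32 + 24·√(2)))·(x - π/4)^4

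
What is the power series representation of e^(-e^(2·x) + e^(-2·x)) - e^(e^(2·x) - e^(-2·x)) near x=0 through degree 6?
-304·x^5/5 - 80·x^3/3 - 8·x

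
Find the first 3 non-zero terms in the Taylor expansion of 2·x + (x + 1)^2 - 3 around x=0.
x^2 + 4·x - 2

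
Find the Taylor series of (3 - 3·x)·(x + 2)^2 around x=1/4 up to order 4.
729/64 - 81·(x - 1/4)/16 - 45·(x - 1/4)^2/4 - 3·(x - 1/4)^3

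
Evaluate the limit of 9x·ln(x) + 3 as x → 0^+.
The product is a 0·∞ indeterminate form at x → 0⁺.
Rewrite the product as 9·ln(x) / x^(-1) and apply L'Hôpital, or use the standard hierarchy x^(-1) ≫ |ln x| as x → 0⁺.
The indeterminate product → 0, so the limit = 3.

Final answer: 3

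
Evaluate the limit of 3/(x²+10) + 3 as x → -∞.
Evaluate the dominant behaviour as x → -∞; each term tends to a finite value or vanishes.
Limit = 3.

Final answer: 3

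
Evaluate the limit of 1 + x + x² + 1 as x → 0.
Direct substitution at x = 0 gives 2.

Final answer: 2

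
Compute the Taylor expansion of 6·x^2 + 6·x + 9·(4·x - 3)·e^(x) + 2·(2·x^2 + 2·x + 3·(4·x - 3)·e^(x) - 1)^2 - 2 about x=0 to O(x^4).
47·x^3/2 - 603·x^2/2 - 185·x + 171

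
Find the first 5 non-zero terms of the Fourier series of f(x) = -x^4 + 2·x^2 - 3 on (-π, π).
(-56 + 8·π^2)·cos(x) + (5 - 2·π^2)·cos(2·x) + (-40/27 + 8·π^2/9)·cos(3·x) + (11/16 - π^2/2)·cos(4·x) - π^4/5 - 3 + 2·π^2/3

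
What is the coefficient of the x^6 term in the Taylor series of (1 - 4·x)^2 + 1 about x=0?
Expand to order 6: (1 - 4·x)^2 + 1 = 16·x^2 - 8·x + 2 + O(x^7).
The coefficient of x^6 is 0.

Final answer: 0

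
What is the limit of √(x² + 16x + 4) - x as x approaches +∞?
This is an ∞ − ∞ indeterminate form.
Multiply and divide by the conjugate √(x²+16x + 4) + x; the x² terms cancel, leaving (16x + 4)/(√(x²+16x + 4)+x) → 16/2 = 8.
Limit = 8.

Final answer: 8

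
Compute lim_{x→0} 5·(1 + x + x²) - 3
Direct substitution at x = 0 gives 2.

Final answer: 2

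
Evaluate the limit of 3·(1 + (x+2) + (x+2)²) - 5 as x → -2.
Direct substitution at x = -2 gives -2.

Final answer: -2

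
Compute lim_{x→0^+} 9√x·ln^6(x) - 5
The product is a 0·∞ indeterminate form at x → 0⁺.
Rewrite the product as 9·ln^6(x) / x^(-1/2) and apply L'Hôpital, or use the standard hierarchy x^(-1/2) ≫ |ln x|^6 as x → 0⁺.
The indeterminate product → 0, so the limit = -5.

Final answer: -5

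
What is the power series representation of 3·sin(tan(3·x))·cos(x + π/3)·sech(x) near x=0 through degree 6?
981·√(3)·x^6/80 - 1089·x^5/80 - 15·√(3)·x^4/4 + 9·x^3/4 - 9·√(3)·x^2/2 + 9·x/2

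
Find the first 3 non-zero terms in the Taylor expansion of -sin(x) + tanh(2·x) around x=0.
511·x^5/120 - 5·x^3/2 + x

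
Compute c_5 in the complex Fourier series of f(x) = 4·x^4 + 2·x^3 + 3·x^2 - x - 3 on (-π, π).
Compute the real Fourier coefficients first: a_5 = -32·π^2/25 - 108/625, b_5 = -74/125 + 4·π^2/5.
Then c_5 = (a_5 − i·b_5)/2 = -16·π^2/25 - 54/625 - 2·i·π^2/5 + 37·i/125.

Final answer: -16·π^2/25 - 54/625 - 2·i·π^2/5 + 37·i/125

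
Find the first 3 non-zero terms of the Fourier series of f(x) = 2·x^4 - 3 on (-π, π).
(96 - 16·π^2)·cos(x) + (-6 + 4·π^2)·cos(2·x) - 3 + 2·π^4/5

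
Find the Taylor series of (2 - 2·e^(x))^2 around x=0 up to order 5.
x^5 + 7·x^4/3 + 4·x^3 + 4·x^2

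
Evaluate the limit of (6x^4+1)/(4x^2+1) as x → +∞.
This is an ∞/∞ indeterminate form as x → +∞.
Divide numerator and denominator by x^4 and let the lower-order terms vanish; the numerator's degree 4 exceeds the denominator's degree 2, so the quotient diverges.
Limit = ∞.

Final answer: ∞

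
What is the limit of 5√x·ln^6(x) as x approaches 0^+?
This is a 0·∞ indeterminate form at x → 0⁺.
Rewrite the product as 5·ln^6(x) / x^(-1/2) and apply L'Hôpital, or use the standard hierarchy x^(-1/2) ≫ |ln x|^6 as x → 0⁺.
The indeterminate product → 0, so the limit = 0.

Final answer: 0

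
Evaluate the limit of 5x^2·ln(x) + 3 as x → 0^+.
The product is a 0·∞ indeterminate form at x → 0⁺.
Rewrite the product as 5·ln(x) / x^(-2) and apply L'Hôpital, or use the standard hierarchy x^(-2) ≫ |ln x| as x → 0⁺.
The indeterminate product → 0, so the limit = 3.

Final answer: 3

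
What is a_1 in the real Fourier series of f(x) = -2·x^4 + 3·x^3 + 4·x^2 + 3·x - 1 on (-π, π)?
a_1 = (1/π) ∫_{-π}^{π} f(x)·cos(1x) dx.
Evaluate the integral (use parity and integration by parts as needed): a_1 = -112 + 16·π^2.

Final answer: -112 + 16·π^2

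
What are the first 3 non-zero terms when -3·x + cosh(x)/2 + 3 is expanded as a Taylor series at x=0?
x^2/4 - 3·x + 7/2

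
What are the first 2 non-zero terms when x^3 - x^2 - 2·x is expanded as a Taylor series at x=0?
-x^2 - 2·x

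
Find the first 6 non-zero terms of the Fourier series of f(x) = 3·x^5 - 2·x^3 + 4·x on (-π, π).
(-124·π^2 + 6·π^4 + 752)·sin(x) + (-3·π^4 - 59/2 + 17·π^2)·sin(2·x) + (-52·π^2/9 + 176/27 + 2·π^4)·sin(3·x) + (-3·π^4/2 - 197/64 + 23·π^2/8)·sin(4·x) + (-44·π^2/25 + 1264/625 + 6·π^4/5)·sin(5·x) + (-π^4 - 83/54 + 11·π^2/9)·sin(6·x)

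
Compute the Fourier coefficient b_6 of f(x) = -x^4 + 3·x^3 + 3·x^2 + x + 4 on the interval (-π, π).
b_6 = (1/π) ∫_{-π}^{π} f(x)·sin(6x) dx.
Evaluate the integral (use parity and integration by parts as needed): b_6 = -π^2 - 1/6.

Final answer: -π^2 - 1/6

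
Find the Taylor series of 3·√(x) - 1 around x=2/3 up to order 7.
-1 + √(6) + 3·√(6)·(x - 2/3)/4 - 9·√(6)·(x - 2/3)^2/32 + 27·√(6)·(x - 2/3)^3/128 - 405·√(6)·(x - 2/3)^4/2048 + 1701·√(6)·(x - 2/3)^5/8192 - 15309·√(6)·(x - 2/3)^6/65536 + 72171·√(6)·(x - 2/3)^7/262144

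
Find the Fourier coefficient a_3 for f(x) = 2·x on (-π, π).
a_3 = (1/π) ∫_{-π}^{π} f(x)·cos(3x) dx.
Evaluate the integral (use parity and integration by parts as needed): a_3 = 0.

Final answer: 0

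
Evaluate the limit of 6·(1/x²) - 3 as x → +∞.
Evaluate the dominant behaviour as x → +∞; each term tends to a finite value or vanishes.
Limit = -3.

Final answer: -3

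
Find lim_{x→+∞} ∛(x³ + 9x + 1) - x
This is an ∞ − ∞ indeterminate form.
Multiply by (A² + AB + B²)/(A² + AB + B²) where A = ∛(x³+9x + 1), B = x to use A³ − B³ = (A−B)(A²+AB+B²); the x³ terms cancel, leaving (9x + 1)/(A²+AB+B²) with denominator ~ 3x², so the limit is 0.
Limit = 0.

Final answer: 0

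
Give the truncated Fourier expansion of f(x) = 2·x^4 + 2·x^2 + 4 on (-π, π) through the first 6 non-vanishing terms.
(88 - 16·π^2)·cos(x) + (-4 + 4·π^2)·cos(2·x) + (8/27 - 16·π^2/9)·cos(3·x) + (1/8 + π^2)·cos(4·x) + (-16·π^2/25 - 104/625)·cos(5·x) + 4 + 2·π^2/3 + 2·π^4/5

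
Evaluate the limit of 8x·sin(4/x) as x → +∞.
As x → +∞: let u = 4/x → 0⁺; then 8·x·sin(4/x) = 8·4·sin(u)/u → 8·4·1 = 32.
Limit = 32.

Final answer: 32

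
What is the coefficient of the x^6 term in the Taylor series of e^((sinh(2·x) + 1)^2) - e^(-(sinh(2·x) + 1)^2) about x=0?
736·e^(-1)/45 + 800·e/3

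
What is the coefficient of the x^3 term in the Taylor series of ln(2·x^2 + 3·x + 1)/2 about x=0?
Expand to order 3: ln(2·x^2 + 3·x + 1)/2 = 3·x^3/2 - 5·x^2/4 + 3·x/2 + O(x^4).
The coefficient of x^3 is 3/2.

Final answer: 3/2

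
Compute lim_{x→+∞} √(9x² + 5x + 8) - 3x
As x → +∞: multiply by the conjugate to get (5x+8)/(√(9x²+5x+8)+3x); the denominator ~ 6x, so the limit is 5/6.
Limit = 5/6.

Final answer: 5/6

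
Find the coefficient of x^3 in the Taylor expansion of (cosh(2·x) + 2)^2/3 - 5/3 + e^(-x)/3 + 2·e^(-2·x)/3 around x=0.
Expand to order 3: (cosh(2·x) + 2)^2/3 - 5/3 + e^(-x)/3 + 2·e^(-2·x)/3 = -17·x^3/18 + 11·x^2/2 - 5·x/3 + 7/3 + O(x^4).
The coefficient of x^3 is -17/18.

Final answer: -17/18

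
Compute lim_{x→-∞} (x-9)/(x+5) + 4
Evaluate the dominant behaviour as x → -∞; each term tends to a finite value or vanishes.
Limit = 5.

Final answer: 5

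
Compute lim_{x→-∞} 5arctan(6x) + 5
Evaluate the dominant behaviour as x → -∞; each term tends to a finite value or vanishes.
Limit = 5 - 5·π/2.

Final answer: 5 - 5·π/2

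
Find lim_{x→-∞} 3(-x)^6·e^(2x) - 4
The product is a 0·∞ indeterminate form at x → -∞.
Rewrite the product as 3(-x)^6 / e^(-2x) (an ∞/∞ form) and apply L'Hôpital, or use the standard hierarchy e^(2|x|) ≫ |(-x)^6| as x → -∞.
The indeterminate product → 0, so the limit = -4.

Final answer: -4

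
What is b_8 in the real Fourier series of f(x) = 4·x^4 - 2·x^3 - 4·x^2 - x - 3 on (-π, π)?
b_8 = (1/π) ∫_{-π}^{π} f(x)·sin(8x) dx.
Evaluate the integral (use parity and integration by parts as needed): b_8 = 13/64 + π^2/2.

Final answer: 13/64 + π^2/2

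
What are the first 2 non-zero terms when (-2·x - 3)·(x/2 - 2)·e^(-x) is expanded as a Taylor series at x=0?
6 - 7·x/2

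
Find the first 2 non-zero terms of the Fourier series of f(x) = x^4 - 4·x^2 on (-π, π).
(64 - 8·π^2)·cos(x) - 4·π^2/3 + π^4/5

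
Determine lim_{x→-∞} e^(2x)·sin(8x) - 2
Evaluate the dominant behaviour as x → -∞; each term tends to a finite value or vanishes.
Limit = -2.

Final answer: -2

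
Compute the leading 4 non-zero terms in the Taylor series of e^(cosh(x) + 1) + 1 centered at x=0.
31·x^6·e^(2)/720 + x^4·e^(2)/6 + x^2·e^(2)/2 + 1 + e^(2)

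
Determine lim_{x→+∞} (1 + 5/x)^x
As x → +∞: this is the defining limit (1 + 5/x)^x → e^5.
Limit = e^(5).

Final answer: e^(5)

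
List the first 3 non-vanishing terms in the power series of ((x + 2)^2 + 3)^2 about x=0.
30·x^2 + 56·x + 49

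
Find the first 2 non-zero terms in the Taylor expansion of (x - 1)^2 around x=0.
1 - 2·x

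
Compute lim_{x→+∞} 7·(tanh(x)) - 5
Evaluate the dominant behaviour as x → +∞; each term tends to a finite value or vanishes.
Limit = 2.

Final answer: 2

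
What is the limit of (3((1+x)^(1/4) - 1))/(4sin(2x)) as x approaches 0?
Both numerator and denominator → 0 as x → 0; this is a 0/0 indeterminate form.
Expand each to leading order near x = 0: numerator ~ 3·x/4, denominator ~ 8·x.
The limit of the ratio is 3/32.

Final answer: 3/32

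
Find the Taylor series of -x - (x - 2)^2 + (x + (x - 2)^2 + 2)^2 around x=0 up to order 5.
x^4 - 6·x^3 + 20·x^2 - 33·x + 32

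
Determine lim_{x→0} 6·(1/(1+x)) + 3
Direct substitution at x = 0 gives 9.

Final answer: 9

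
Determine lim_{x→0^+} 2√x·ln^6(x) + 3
The product is a 0·∞ indeterminate form at x → 0⁺.
Rewrite the product as 2·ln^6(x) / x^(-1/2) and apply L'Hôpital, or use the standard hierarchy x^(-1/2) ≫ |ln x|^6 as x → 0⁺.
The indeterminate product → 0, so the limit = 3.

Final answer: 3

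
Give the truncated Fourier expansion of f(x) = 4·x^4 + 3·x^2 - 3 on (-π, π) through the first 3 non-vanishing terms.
(180 - 32·π^2)·cos(x) + (-9 + 8·π^2)·cos(2·x) - 3 + π^2 + 4·π^4/5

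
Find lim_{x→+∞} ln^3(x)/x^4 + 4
The quotient is an ∞/∞ indeterminate form as x → +∞.
The polynomial denominator x^4 dominates the logarithmic numerator (any positive power of x ≫ ln^3(x) as x → ∞), so the quotient → 0.
Adding the constant: 0 + 4 = 4. Limit = 4.

Final answer: 4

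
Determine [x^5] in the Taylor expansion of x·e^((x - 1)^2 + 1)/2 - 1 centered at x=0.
Expand to order 5: x·e^((x - 1)^2 + 1)/2 - 1 = 19·x^5·e^(2)/12 - 5·x^4·e^(2)/3 + 3·x^3·e^(2)/2 - x^2·e^(2) + x·e^(2)/2 - 1 + O(x^6).
The coefficient of x^5 is 19·e^(2)/12.

Final answer: 19·e^(2)/12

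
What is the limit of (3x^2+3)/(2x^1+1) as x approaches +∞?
This is an ∞/∞ indeterminate form as x → +∞.
Divide numerator and denominator by x^2 and let the lower-order terms vanish; the numerator's degree 2 exceeds the denominator's degree 1, so the quotient diverges.
Limit = ∞.

Final answer: ∞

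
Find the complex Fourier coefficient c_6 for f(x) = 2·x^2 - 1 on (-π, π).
Compute the real Fourier coefficients first: a_6 = 2/9, b_6 = 0.
Then c_6 = (a_6 − i·b_6)/2 = 1/9.

Final answer: 1/9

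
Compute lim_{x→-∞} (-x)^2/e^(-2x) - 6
The quotient is an ∞/∞ indeterminate form as x → -∞.
Compare growth rates of the dominant terms (exponentials ≫ polynomials ≫ logarithms), or apply L'Hôpital's rule; the quotient → 0.
Adding the constant: 0 - 6 = -6. Limit = -6.

Final answer: -6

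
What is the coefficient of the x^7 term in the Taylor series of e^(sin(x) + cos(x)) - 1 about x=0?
Expand to order 7: e^(sin(x) + cos(x)) - 1 = e·x^7/720 + 71·e·x^6/720 + e·x^5/10 - 5·e·x^4/24 - e·x^3/2 + e·x - 1 + e + O(x^8).
The coefficient of x^7 is e/720.

Final answer: e/720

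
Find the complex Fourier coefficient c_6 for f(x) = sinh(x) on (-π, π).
Compute the real Fourier coefficients first: a_6 = 0, b_6 = -12·sinh(π)/(37·π).
Then c_6 = (a_6 − i·b_6)/2 = 6·i·sinh(π)/(37·π).

Final answer: 6·i·sinh(π)/(37·π)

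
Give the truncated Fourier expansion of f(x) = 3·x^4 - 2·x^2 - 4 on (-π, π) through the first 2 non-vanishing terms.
(152 - 24·π^2)·cos(x) - 2·π^2/3 - 4 + 3·π^4/5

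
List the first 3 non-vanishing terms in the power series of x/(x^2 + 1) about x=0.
x^5 - x^3 + x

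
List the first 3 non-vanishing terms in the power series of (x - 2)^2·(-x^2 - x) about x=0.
-x^4 + 3·x^3 - 4·x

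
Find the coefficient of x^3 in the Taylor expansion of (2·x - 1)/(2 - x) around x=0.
Expand to order 3: (2·x - 1)/(2 - x) = 3·x^3/16 + 3·x^2/8 + 3·x/4 - 1/2 + O(x^4).
The coefficient of x^3 is 3/16.

Final answer: 3/16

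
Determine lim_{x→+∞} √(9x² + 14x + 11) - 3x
As x → +∞: multiply by the conjugate to get (14x+11)/(√(9x²+14x+11)+3x); the denominator ~ 6x, so the limit is 14/6 = 7/3.
Limit = 7/3.

Final answer: 7/3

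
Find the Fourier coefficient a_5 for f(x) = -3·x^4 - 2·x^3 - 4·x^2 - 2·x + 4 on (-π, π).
a_5 = (1/π) ∫_{-π}^{π} f(x)·cos(5x) dx.
Evaluate the integral (use parity and integration by parts as needed): a_5 = 256/625 + 24·π^2/25.

Final answer: 256/625 + 24·π^2/25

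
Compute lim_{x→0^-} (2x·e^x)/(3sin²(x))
Both numerator and denominator → 0 as x → 0^-; this is a 0/0 indeterminate form.
Expand each to leading order near x = 0: numerator ~ 2·x, denominator ~ 3·x^2.
The limit of the ratio is -∞.

Final answer: -∞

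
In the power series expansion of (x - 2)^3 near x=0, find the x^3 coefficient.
Expand to order 3: (x - 2)^3 = x^3 - 6·x^2 + 12·x - 8 + O(x^4).
The coefficient of x^3 is 1.

Final answer: 1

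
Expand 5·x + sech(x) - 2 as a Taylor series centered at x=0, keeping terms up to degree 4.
5·x^4/24 - x^2/2 + 5·x - 1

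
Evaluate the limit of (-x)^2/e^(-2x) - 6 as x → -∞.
The quotient is an ∞/∞ indeterminate form as x → -∞.
Compare growth rates of the dominant terms (exponentials ≫ polynomials ≫ logarithms), or apply L'Hôpital's rule; the quotient → 0.
Adding the constant: 0 - 6 = -6. Limit = -6.

Final answer: -6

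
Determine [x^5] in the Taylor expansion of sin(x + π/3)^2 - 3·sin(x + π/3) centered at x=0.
Expand to order 5: sin(x + π/3)^2 - 3·sin(x + π/3) = x^5·(-1/80 + √(3)/15) + x^4·(1/6 - √(3)/16) + x^3·(1/4 - √(3)/3) + x^2·(-1/2 + 3·√(3)/4) + x·(-3/2 + √(3)/2) - 3·√(3)/2 + 3/4 + O(x^6).
The coefficient of x^5 is -1/80 + √(3)/15.

Final answer: -1/80 + √(3)/15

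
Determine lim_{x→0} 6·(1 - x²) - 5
Direct substitution at x = 0 gives 1.

Final answer: 1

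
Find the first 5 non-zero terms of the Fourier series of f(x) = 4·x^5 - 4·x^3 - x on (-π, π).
(-168·π^2 + 8·π^4 + 1006)·sin(x) + (-4·π^4 - 35 + 24·π^2)·sin(2·x) + (-232·π^2/27 + 410/81 + 8·π^4/3)·sin(3·x) + (-2·π^4 - 19/16 + 9·π^2/2)·sin(4·x) + (-72·π^2/25 + 182/625 + 8·π^4/5)·sin(5·x)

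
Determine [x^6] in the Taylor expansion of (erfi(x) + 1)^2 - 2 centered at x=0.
Expand to order 6: (erfi(x) + 1)^2 - 2 = 56·x^6/(45·π) + 2·x^5/(5·√(π)) + 8·x^4/(3·π) + 4·x^3/(3·√(π)) + 4·x^2/π + 4·x/√(π) - 1 + O(x^7).
The coefficient of x^6 is 56/(45·π).

Final answer: 56/(45·π)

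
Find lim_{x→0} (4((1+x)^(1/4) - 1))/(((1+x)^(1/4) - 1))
Both numerator and denominator → 0 as x → 0; this is a 0/0 indeterminate form.
Expand each to leading order near x = 0: numerator ~ x, denominator ~ x/4.
The limit of the ratio is 4.

Final answer: 4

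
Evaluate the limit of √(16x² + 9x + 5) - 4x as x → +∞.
As x → +∞: multiply by the conjugate to get (9x+5)/(√(16x²+9x+5)+4x); the denominator ~ 8x, so the limit is 9/8.
Limit = 9/8.

Final answer: 9/8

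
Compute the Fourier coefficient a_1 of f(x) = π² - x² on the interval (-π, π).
a_1 = (1/π) ∫_{-π}^{π} f(x)·cos(1x) dx.
Evaluate the integral (use parity and integration by parts as needed): a_1 = 4.

Final answer: 4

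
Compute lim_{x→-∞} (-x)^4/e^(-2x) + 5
The quotient is an ∞/∞ indeterminate form as x → -∞.
Compare growth rates of the dominant terms (exponentials ≫ polynomials ≫ logarithms), or apply L'Hôpital's rule; the quotient → 0.
Adding the constant: 0 + 5 = 5. Limit = 5.

Final answer: 5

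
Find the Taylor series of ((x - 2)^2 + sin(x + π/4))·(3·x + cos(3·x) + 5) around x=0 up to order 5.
x^5·(-27/2 + 43·√(2)/20) + x^4·(43·√(2)/16 + 9) + x^3·(21 - 7·√(2)/2) + x^2·(-24 - 9·√(2)/4) + x·(-12 + 9·√(2)/2) + 3·√(2) + 24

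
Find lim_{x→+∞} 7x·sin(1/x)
As x → +∞: let u = 1/x → 0⁺; then 7·x·sin(1/x) = 7·1·sin(u)/u → 7·1·1 = 7.
Limit = 7.

Final answer: 7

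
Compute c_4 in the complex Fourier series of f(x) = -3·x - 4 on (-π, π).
Compute the real Fourier coefficients first: a_4 = 0, b_4 = 3/2.
Then c_4 = (a_4 − i·b_4)/2 = -3·i/4.

Final answer: -3·i/4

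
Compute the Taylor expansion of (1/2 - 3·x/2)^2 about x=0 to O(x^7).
9·x^2/4 - 3·x/2 + 1/4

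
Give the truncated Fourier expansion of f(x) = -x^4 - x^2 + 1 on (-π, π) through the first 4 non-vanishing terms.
(-44 + 8·π^2)·cos(x) + (2 - 2·π^2)·cos(2·x) + (-4/27 + 8·π^2/9)·cos(3·x) - π^4/5 - π^2/3 + 1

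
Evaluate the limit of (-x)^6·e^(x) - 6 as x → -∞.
The product is a 0·∞ indeterminate form at x → -∞.
Rewrite the product as (-x)^6 / e^(-x) (an ∞/∞ form) and apply L'Hôpital, or use the standard hierarchy e^(|x|) ≫ |(-x)^6| as x → -∞.
The indeterminate product → 0, so the limit = -6.

Final answer: -6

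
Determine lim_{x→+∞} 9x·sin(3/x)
As x → +∞: let u = 3/x → 0⁺; then 9·x·sin(3/x) = 9·3·sin(u)/u → 9·3·1 = 27.
Limit = 27.

Final answer: 27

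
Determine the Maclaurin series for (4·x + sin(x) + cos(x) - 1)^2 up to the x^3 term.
-5·x^3 + 25·x^2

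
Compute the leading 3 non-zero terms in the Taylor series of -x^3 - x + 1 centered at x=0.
-x^3 - x + 1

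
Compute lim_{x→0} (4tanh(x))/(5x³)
Both numerator and denominator → 0 as x → 0; this is a 0/0 indeterminate form.
Expand each to leading order near x = 0: numerator ~ 4·x, denominator ~ 5·x^3.
The limit of the ratio is ∞.

Final answer: ∞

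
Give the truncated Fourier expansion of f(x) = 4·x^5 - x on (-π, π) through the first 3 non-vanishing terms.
(-160·π^2 + 8·π^4 + 958)·sin(x) + (-4·π^4 - 29 + 20·π^2)·sin(2·x) + (-160·π^2/27 + 266/81 + 8·π^4/3)·sin(3·x)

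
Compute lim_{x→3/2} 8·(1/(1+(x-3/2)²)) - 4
Direct substitution at x = 3/2 gives 4.

Final answer: 4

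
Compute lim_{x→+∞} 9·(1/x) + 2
Evaluate the dominant behaviour as x → +∞; each term tends to a finite value or vanishes.
Limit = 2.

Final answer: 2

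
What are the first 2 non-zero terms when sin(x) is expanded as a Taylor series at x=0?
-x^3/6 + x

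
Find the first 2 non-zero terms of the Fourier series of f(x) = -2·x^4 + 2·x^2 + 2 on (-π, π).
(-104 + 16·π^2)·cos(x) - 2·π^4/5 + 2 + 2·π^2/3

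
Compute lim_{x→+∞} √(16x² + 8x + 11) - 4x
As x → +∞: multiply by the conjugate to get (8x+11)/(√(16x²+8x+11)+4x); the denominator ~ 8x, so the limit is 8/8 = 1.
Limit = 1.

Final answer: 1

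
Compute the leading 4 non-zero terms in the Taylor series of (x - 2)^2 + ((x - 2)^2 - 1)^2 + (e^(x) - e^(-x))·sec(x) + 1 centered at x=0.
-20·x^3/3 + 23·x^2 - 26·x + 14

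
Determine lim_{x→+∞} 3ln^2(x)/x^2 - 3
The quotient is an ∞/∞ indeterminate form as x → +∞.
The polynomial denominator x^2 dominates the logarithmic numerator (any positive power of x ≫ ln^2(x) as x → ∞), so the quotient → 0.
Adding the constant: 0 - 3 = -3. Limit = -3.

Final answer: -3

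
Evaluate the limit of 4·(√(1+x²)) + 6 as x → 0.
Direct substitution at x = 0 gives 10.

Final answer: 10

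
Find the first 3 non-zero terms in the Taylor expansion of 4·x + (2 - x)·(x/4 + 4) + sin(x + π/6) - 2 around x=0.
-x^2/2 + x·(1/2 + √(3)/2) + 13/2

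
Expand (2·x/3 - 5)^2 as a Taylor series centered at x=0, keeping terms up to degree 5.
4·x^2/9 - 20·x/3 + 25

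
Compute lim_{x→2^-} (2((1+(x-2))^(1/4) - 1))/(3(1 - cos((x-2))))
Both numerator and denominator → 0 as x → 2^-; this is a 0/0 indeterminate form.
Expand each to leading order near x = 2: numerator ~ (x - 2)/2, denominator ~ 3·(x - 2)^2/2.
The limit of the ratio is -∞.

Final answer: -∞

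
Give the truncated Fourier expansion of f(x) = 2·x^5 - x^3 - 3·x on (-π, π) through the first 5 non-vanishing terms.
(-82·π^2 + 4·π^4 + 486)·sin(x) + (-2·π^4 - 27/2 + 11·π^2)·sin(2·x) + (-98·π^2/27 + 34/81 + 4·π^4/3)·sin(3·x) + (-π^4 + 27/32 + 7·π^2/4)·sin(4·x) + (-26·π^2/25 - 594/625 + 4·π^4/5)·sin(5·x)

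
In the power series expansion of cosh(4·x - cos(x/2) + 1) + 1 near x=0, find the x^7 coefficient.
Expand to order 7: cosh(4·x - cos(x/2) + 1) + 1 = 749·x^7/720 + 265009·x^6/46080 + 127·x^5/96 + 4099·x^4/384 + x^3/2 + 8·x^2 + 2 + O(x^8).
The coefficient of x^7 is 749/720.

Final answer: 749/720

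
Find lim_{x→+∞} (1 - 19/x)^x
As x → +∞: this is the defining limit (1 - 19/x)^x → e^(-19).
Limit = e^(-19).

Final answer: e^(-19)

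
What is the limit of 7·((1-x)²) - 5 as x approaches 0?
Direct substitution at x = 0 gives 2.

Final answer: 2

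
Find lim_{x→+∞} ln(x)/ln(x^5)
This is an ∞/∞ indeterminate form as x → +∞.
Write ln(x^5) = 5·ln(x), reducing the quotient to 1/5.
Limit = 1/5.

Final answer: 1/5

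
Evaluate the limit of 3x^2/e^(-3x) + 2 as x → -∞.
The quotient is an ∞/∞ indeterminate form as x → -∞.
Compare growth rates of the dominant terms (exponentials ≫ polynomials ≫ logarithms), or apply L'Hôpital's rule; the quotient → 0.
Adding the constant: 0 + 2 = 2. Limit = 2.

Final answer: 2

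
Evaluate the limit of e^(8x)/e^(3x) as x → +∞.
This is an ∞/∞ indeterminate form as x → +∞.
Rewrite e^(8x)/e^(3x) = e^((8−3)x) = e^(5x); the exponent coefficient is 5 > 0 so e^(5x) → ∞.
Limit = ∞.

Final answer: ∞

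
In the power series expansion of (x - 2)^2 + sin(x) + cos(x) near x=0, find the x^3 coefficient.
Expand to order 3: (x - 2)^2 + sin(x) + cos(x) = -x^3/6 + x^2/2 - 3·x + 5 + O(x^4).
The coefficient of x^3 is -1/6.

Final answer: -1/6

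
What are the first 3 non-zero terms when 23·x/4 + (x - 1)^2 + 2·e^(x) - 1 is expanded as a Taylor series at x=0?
2·x^2 + 23·x/4 + 2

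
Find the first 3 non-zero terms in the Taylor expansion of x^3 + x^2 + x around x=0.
x^3 + x^2 + x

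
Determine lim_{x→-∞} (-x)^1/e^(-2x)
This is an ∞/∞ indeterminate form as x → -∞.
Compare growth rates of the dominant terms (exponentials ≫ polynomials ≫ logarithms), or apply L'Hôpital's rule; the quotient → 0.
Limit = 0.

Final answer: 0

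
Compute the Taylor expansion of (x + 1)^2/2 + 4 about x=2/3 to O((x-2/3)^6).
97/18 + 5·(x - 2/3)/3 + (x - 2/3)^2/2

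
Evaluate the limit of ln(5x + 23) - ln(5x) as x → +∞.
This is an ∞ − ∞ indeterminate form.
Combine the logarithms: ln(5x+23) − ln(5x) = ln((5x+23)/(5x)) = ln(1 + 23/(5x)) → ln(1) = 0.
Limit = 0.

Final answer: 0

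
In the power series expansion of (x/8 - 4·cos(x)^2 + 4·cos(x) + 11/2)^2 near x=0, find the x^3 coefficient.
Expand to order 3: (x/8 - 4·cos(x)^2 + 4·cos(x) + 11/2)^2 = x^3/2 + 1409·x^2/64 + 11·x/8 + 121/4 + O(x^4).
The coefficient of x^3 is 1/2.

Final answer: 1/2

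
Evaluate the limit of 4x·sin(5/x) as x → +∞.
As x → +∞: let u = 5/x → 0⁺; then 4·x·sin(5/x) = 4·5·sin(u)/u → 4·5·1 = 20.
Limit = 20.

Final answer: 20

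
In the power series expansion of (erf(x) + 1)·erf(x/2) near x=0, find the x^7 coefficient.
Expand to order 7: (erf(x) + 1)·erf(x/2) = -x^7/(2688·√(π)) + 193·x^6/(720·π) + x^5/(160·√(π)) - 5·x^4/(6·π) - x^3/(12·√(π)) + 2·x^2/π + x/√(π) + O(x^8).
The coefficient of x^7 is -1/(2688·√(π)).

Final answer: -1/(2688·√(π))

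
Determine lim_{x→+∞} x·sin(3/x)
As x → +∞: let u = 3/x → 0⁺; then x·sin(3/x) = 3·sin(u)/u → 3·1 = 3.
Limit = 3.

Final answer: 3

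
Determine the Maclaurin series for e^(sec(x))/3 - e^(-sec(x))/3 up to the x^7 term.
x^6·(e^(-1)/2160 + 151·e/2160) + x^4·(e^(-1)/36 + e/9) + x^2·(e^(-1)/6 + e/6) - e^(-1)/3 + e/3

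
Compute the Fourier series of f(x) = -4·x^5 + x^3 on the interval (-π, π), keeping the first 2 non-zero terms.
(-972 - 8·π^4 + 162·π^2)·sin(x) + (-21·π^2 + 63/2 + 4·π^4)·sin(2·x)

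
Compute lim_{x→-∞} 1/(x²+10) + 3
Evaluate the dominant behaviour as x → -∞; each term tends to a finite value or vanishes.
Limit = 3.

Final answer: 3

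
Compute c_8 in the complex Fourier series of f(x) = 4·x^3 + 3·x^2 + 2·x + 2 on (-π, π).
Compute the real Fourier coefficients first: a_8 = 3/16, b_8 = -π^2 - 13/32.
Then c_8 = (a_8 − i·b_8)/2 = 3/32 + 13·i/64 + i·π^2/2.

Final answer: 3/32 + 13·i/64 + i·π^2/2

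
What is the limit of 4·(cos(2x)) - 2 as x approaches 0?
Direct substitution at x = 0 gives 2.

Final answer: 2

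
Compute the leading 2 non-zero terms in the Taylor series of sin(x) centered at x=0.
-x^3/6 + x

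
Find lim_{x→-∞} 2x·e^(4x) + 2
The product is a 0·∞ indeterminate form at x → -∞.
Rewrite the product as 2x / e^(-4x) (an ∞/∞ form) and apply L'Hôpital, or use the standard hierarchy e^(4|x|) ≫ |x| as x → -∞.
The indeterminate product → 0, so the limit = 2.

Final answer: 2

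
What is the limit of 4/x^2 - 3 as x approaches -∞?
Evaluate the dominant behaviour as x → -∞; each term tends to a finite value or vanishes.
Limit = -3.

Final answer: -3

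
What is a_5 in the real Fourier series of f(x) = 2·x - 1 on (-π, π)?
a_5 = (1/π) ∫_{-π}^{π} f(x)·cos(5x) dx.
Evaluate the integral (use parity and integration by parts as needed): a_5 = 0.

Final answer: 0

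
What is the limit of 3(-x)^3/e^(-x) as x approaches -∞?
This is an ∞/∞ indeterminate form as x → -∞.
Compare growth rates of the dominant terms (exponentials ≫ polynomials ≫ logarithms), or apply L'Hôpital's rule; the quotient → 0.
Limit = 0.

Final answer: 0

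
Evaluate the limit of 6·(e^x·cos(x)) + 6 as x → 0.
Direct substitution at x = 0 gives 12.

Final answer: 12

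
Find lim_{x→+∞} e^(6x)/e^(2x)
This is an ∞/∞ indeterminate form as x → +∞.
Rewrite e^(6x)/e^(2x) = e^((6−2)x) = e^(4x); the exponent coefficient is 4 > 0 so e^(4x) → ∞.
Limit = ∞.

Final answer: ∞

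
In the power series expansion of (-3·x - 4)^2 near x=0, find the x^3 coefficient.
Expand to order 3: (-3·x - 4)^2 = 9·x^2 + 24·x + 16 + O(x^4).
The coefficient of x^3 is 0.

Final answer: 0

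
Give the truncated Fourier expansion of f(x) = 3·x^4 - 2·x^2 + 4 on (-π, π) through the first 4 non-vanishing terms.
(152 - 24·π^2)·cos(x) + (-11 + 6·π^2)·cos(2·x) + (8/3 - 8·π^2/3)·cos(3·x) - 2·π^2/3 + 4 + 3·π^4/5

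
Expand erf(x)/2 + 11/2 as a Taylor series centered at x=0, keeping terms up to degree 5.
x^5/(10·√(π)) - x^3/(3·√(π)) + x/√(π) + 11/2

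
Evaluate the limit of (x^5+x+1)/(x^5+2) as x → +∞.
This is an ∞/∞ indeterminate form as x → +∞.
Divide numerator and denominator by x^5 and let the lower-order terms vanish; the leading terms give 1/1 = 1.
Limit = 1.

Final answer: 1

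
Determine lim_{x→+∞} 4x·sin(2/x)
As x → +∞: let u = 2/x → 0⁺; then 4·x·sin(2/x) = 4·2·sin(u)/u → 4·2·1 = 8.
Limit = 8.

Final answer: 8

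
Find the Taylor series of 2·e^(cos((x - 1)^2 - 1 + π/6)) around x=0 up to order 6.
x^6·(-353·√(3)·e^(√(3)/2)/90 - 19·e^(√(3)/2)/5) + x^5·(-49·e^(√(3)/2)/30 + 5·√(3)·e^(√(3)/2)/6) + x^4·(7·e^(√(3)/2)/2 + 13·√(3)·e^(√(3)/2)/6) - 2·x^3·e^(√(3)/2) - 2·√(3)·x^2·e^(√(3)/2) + 2·x·e^(√(3)/2) + 2·e^(√(3)/2)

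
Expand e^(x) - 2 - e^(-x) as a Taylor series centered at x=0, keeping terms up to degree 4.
x^3/3 + 2·x - 2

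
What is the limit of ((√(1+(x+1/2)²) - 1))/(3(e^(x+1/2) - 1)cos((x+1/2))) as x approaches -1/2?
Both numerator and denominator → 0 as x → -1/2; this is a 0/0 indeterminate form.
Expand each to leading order near x = -1/2: numerator ~ (x + 1/2)^2/2, denominator ~ 3·(x + 1/2).
The limit of the ratio is 0.

Final answer: 0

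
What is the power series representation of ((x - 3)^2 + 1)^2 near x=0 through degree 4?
x^4 - 12·x^3 + 56·x^2 - 120·x + 100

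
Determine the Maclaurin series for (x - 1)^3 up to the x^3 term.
x^3 - 3·x^2 + 3·x - 1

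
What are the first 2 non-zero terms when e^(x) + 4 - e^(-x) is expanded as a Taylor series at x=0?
2·x + 4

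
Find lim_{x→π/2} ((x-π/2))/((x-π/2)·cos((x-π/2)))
Both numerator and denominator → 0 as x → π/2; this is a 0/0 indeterminate form.
Expand each to leading order near x = π/2: numerator ~ (x - π/2), denominator ~ (x - π/2).
The limit of the ratio is 1.

Final answer: 1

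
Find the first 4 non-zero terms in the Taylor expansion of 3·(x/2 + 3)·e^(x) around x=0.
9·x^3/4 + 6·x^2 + 21·x/2 + 9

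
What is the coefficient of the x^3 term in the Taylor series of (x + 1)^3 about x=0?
Expand to order 3: (x + 1)^3 = x^3 + 3·x^2 + 3·x + 1 + O(x^4).
The coefficient of x^3 is 1.

Final answer: 1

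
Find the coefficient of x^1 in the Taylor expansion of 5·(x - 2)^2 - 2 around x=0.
Expand to order 1: 5·(x - 2)^2 - 2 = 18 - 20·x + O(x^2).
The coefficient of x^1 is -20.

Final answer: -20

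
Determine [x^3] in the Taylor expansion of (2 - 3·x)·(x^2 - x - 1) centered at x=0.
Expand to order 3: (2 - 3·x)·(x^2 - x - 1) = -3·x^3 + 5·x^2 + x - 2 + O(x^4).
The coefficient of x^3 is -3.

Final answer: -3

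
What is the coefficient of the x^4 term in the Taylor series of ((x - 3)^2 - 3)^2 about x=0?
Expand to order 4: ((x - 3)^2 - 3)^2 = x^4 - 12·x^3 + 48·x^2 - 72·x + 36 + O(x^5).
The coefficient of x^4 is 1.

Final answer: 1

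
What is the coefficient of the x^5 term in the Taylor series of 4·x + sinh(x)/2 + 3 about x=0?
Expand to order 5: 4·x + sinh(x)/2 + 3 = x^5/240 + x^3/12 + 9·x/2 + 3 + O(x^6).
The coefficient of x^5 is 1/240.

Final answer: 1/240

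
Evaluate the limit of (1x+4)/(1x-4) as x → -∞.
Evaluate the dominant behaviour as x → -∞; each term tends to a finite value or vanishes.
Limit = 1.

Final answer: 1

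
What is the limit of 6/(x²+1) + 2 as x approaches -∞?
Evaluate the dominant behaviour as x → -∞; each term tends to a finite value or vanishes.
Limit = 2.

Final answer: 2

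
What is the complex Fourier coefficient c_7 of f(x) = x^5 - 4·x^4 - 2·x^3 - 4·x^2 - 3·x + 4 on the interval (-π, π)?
Compute the real Fourier coefficients first: a_7 = 592/2401 + 32·π^2/49, b_7 = -236·π^2/343 - 12990/16807 + 2·π^4/7.
Then c_7 = (a_7 − i·b_7)/2 = 296/2401 + 16·π^2/49 - i·π^4/7 + 6495·i/16807 + 118·i·π^2/343.

Final answer: 296/2401 + 16·π^2/49 - i·π^4/7 + 6495·i/16807 + 118·i·π^2/343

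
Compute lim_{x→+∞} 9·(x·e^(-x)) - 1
Evaluate the dominant behaviour as x → +∞; each term tends to a finite value or vanishes.
Limit = -1.

Final answer: -1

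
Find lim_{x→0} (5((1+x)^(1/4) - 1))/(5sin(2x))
Both numerator and denominator → 0 as x → 0; this is a 0/0 indeterminate form.
Expand each to leading order near x = 0: numerator ~ 5·x/4, denominator ~ 10·x.
The limit of the ratio is 1/8.

Final answer: 1/8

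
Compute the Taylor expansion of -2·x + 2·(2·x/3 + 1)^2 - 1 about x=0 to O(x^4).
8·x^2/9 + 2·x/3 + 1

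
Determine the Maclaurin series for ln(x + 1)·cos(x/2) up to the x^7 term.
12763·x^7/107520 - 35·x^6/256 + 103·x^5/640 - 3·x^4/16 + 5·x^3/24 - x^2/2 + x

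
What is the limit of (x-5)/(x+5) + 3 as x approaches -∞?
Evaluate the dominant behaviour as x → -∞; each term tends to a finite value or vanishes.
Limit = 4.

Final answer: 4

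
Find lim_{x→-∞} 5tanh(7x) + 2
Evaluate the dominant behaviour as x → -∞; each term tends to a finite value or vanishes.
Limit = -3.

Final answer: -3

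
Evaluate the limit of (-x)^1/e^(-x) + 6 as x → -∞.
The quotient is an ∞/∞ indeterminate form as x → -∞.
Compare growth rates of the dominant terms (exponentials ≫ polynomials ≫ logarithms), or apply L'Hôpital's rule; the quotient → 0.
Adding the constant: 0 + 6 = 6. Limit = 6.

Final answer: 6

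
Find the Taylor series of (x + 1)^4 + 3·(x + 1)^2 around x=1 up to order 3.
28 + 44·(x - 1) + 27·(x - 1)^2 + 8·(x - 1)^3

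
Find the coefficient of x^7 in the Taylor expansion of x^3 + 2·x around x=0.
Expand to order 7: x^3 + 2·x = x^3 + 2·x + O(x^8).
The coefficient of x^7 is 0.

Final answer: 0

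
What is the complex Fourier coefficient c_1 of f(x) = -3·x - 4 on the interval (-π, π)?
Compute the real Fourier coefficients first: a_1 = 0, b_1 = -6.
Then c_1 = (a_1 − i·b_1)/2 = 3·i.

Final answer: 3·i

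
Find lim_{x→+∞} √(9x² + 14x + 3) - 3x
As x → +∞: multiply by the conjugate to get (14x+3)/(√(9x²+14x+3)+3x); the denominator ~ 6x, so the limit is 14/6 = 7/3.
Limit = 7/3.

Final answer: 7/3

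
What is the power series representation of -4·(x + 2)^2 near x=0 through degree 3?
-4·x^2 - 16·x - 16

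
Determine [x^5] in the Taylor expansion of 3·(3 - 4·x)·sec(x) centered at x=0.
Expand to order 5: 3·(3 - 4·x)·sec(x) = -5·x^5/2 + 15·x^4/8 - 6·x^3 + 9·x^2/2 - 12·x + 9 + O(x^6).
The coefficient of x^5 is -5/2.

Final answer: -5/2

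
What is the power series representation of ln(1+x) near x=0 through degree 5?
x^5/5 - x^4/4 + x^3/3 - x^2/2 + x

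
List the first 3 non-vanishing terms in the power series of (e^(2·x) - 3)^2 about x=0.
-4·x^2 - 8·x + 4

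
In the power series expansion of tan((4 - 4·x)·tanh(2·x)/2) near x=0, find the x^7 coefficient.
Expand to order 7: tan((4 - 4·x)·tanh(2·x)/2) = 59392·x^7/45 - 6848·x^6/15 + 1856·x^5/15 - 176·x^4/3 + 16·x^3 - 4·x^2 + 4·x + O(x^8).
The coefficient of x^7 is 59392/45.

Final answer: 59392/45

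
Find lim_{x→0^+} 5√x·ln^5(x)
This is a 0·∞ indeterminate form at x → 0⁺.
Rewrite the product as 5·ln^5(x) / x^(-1/2) and apply L'Hôpital, or use the standard hierarchy x^(-1/2) ≫ |ln x|^5 as x → 0⁺.
The indeterminate product → 0, so the limit = 0.

Final answer: 0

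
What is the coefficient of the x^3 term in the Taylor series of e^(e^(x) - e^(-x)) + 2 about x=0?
Expand to order 3: e^(e^(x) - e^(-x)) + 2 = 5·x^3/3 + 2·x^2 + 2·x + 3 + O(x^4).
The coefficient of x^3 is 5/3.

Final answer: 5/3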